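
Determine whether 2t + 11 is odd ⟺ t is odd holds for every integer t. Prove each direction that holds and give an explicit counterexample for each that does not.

Only the converse holds.

[⇒] This fails: take t = 2. Then 2t + 11 = 15, which is odd, yet t = 2 is even, not odd.

[⇐] Suppose t is odd. Since 2 is even, 2t is even for every t, so 2t + 11 has the same parity as 11, which is odd. Hence 2t + 11 is odd.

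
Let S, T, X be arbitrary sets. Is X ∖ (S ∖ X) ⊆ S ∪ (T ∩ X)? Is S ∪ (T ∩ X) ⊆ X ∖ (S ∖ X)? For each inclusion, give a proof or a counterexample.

Neither inclusion holds.

Forward inclusion. This inclusion fails. Take S = ∅, T = ∅, X = {1}; then 1 ∈ X ∖ (S ∖ X) but 1 ∉ S ∪ (T ∩ X).

Reverse inclusion. This inclusion fails. Take S = {1}, T = ∅, X = ∅; then 1 ∈ S ∪ (T ∩ X) but 1 ∉ X ∖ (S ∖ X).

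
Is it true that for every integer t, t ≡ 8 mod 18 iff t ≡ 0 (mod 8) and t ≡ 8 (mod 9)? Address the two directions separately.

Forward direction. This fails: t = 26 gives 26 ≡ 8 (mod 18) but 26 ≡ 2 (mod 8), so the conjunction on the right does not hold.

Converse. If t ≡ 0 (mod 8) and t ≡ 8 (mod 9), then by the Chinese remainder theorem t ≡ 8 (mod 72). Since 8 ≡ 8 (mod 18) and 18 ∣ 72, we get t ≡ 8 (mod 18).

Only the converse holds.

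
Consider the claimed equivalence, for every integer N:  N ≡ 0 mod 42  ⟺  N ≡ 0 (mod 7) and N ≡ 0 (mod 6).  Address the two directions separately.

Both directions hold.

[⇐] If N ≡ 0 (mod 7) and N ≡ 0 (mod 6), then by the Chinese remainder theorem N ≡ 0 (mod 42). This is exactly N ≡ 0 (mod 42).

[⇒] Suppose N ≡ 0 (mod 42); write N = 42j + 0. Since 7 ∣ 42, reducing mod 7 gives N ≡ 0 (mod 7); since 6 ∣ 42, reducing mod 6 gives N ≡ 0 (mod 6).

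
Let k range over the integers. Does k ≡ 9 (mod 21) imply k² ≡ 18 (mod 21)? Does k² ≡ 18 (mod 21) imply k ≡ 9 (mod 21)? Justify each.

[⇒] Suppose k ≡ 9 (mod 21). Write k = 21j + 9. Then (21j + 9)² = 441j² + 378j + 81 = 21(21j² + 18j + 3) + 18, so k² ≡ 18 (mod 21).

[⇐] This fails: take k = 12. Then 12² = 144 ≡ 18 (mod 21), yet 12 ≡ 12 (mod 21), not 9.

The forward direction holds; the converse fails.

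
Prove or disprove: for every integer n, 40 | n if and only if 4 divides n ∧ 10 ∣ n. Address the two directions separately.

(⟸) This fails: take n = 20. Both 4 ∣ 20 and 10 ∣ 20, yet 20 is not a multiple of 40 (since 20 = 0·40 + 20), so 40 ∤ 20.

(⟹) If 40 ∣ n, write n = 40q. Since 40 = 10·4, n = 4·(10q), so 4 ∣ n; and since 40 = 4·10, n = 10·(4q), so 10 ∣ n.

The forward direction holds; the converse fails.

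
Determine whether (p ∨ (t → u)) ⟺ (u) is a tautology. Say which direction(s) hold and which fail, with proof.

[⇒] This fails. Under t = F, p = F, u = F, the left side is true but the right side is false.

[⇐] Assume the antecedent. If t is true, the antecedent forces (t = T, p = F, u = T) or (t = T, p = T, u = T), and p ∨ (t → u) holds there. If t is false, p ∨ (t → u) reduces to true regardless of the other variables. Either way p ∨ (t → u) holds.

Only the reverse direction holds.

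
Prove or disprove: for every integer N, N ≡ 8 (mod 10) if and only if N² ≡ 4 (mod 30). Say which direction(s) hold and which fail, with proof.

Neither direction holds.

(⟹) This fails: take N = 18. Then 18 ≡ 8 (mod 10), but 18² = 324 ≡ 24 (mod 30), not 4.

(⟸) This fails: take N = 2. Then 2² = 4 ≡ 4 (mod 30), yet 2 ≡ 2 (mod 10), not 8.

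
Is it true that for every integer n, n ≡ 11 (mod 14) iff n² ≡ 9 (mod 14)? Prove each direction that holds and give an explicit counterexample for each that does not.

Converse. This fails: take n = 3. Then 3² = 9 ≡ 9 (mod 14), yet 3 ≡ 3 (mod 14), not 11.

Forward direction. Suppose n ≡ 11 (mod 14). Write n = 14j + 11. Then (14j + 11)² = 196j² + 308j + 121 = 14(14j² + 22j + 8) + 9, so n² ≡ 9 (mod 14).

(⇒) holds; (⇐) fails.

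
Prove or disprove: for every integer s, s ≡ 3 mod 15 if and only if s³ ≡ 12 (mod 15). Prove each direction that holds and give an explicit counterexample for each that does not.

(⇒) Suppose s ≡ 3 mod 15. Write s = 15j + 3. Then (15j + 3)³ = 3375j³ + 2025j² + 405j + 27 = 15(225j³ + 135j² + 27j + 1) + 12, so s³ ≡ 12 (mod 15).

(⇐) Conversely, suppose s³ ≡ 12 (mod 15). The only residue r in {0, …, 14} with r³ ≡ 12 (mod 15) is r = 3, so s ≡ 3 (mod 15).

Both implications hold.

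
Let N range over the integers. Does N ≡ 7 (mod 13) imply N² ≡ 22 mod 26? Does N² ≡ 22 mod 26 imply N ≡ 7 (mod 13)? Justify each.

(⇒) This fails: take N = 7. Then 7 ≡ 7 (mod 13), but 7² = 49 ≡ 23 (mod 26), not 22.

(⇐) This fails: take N = 10. Then 10² = 100 ≡ 22 (mod 26), yet 10 ≡ 10 (mod 13), not 7.

(⇒) fails and (⇐) fails.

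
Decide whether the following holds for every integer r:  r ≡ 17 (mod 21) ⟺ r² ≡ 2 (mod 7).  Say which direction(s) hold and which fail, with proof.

[⇒] Suppose r ≡ 17 (mod 21). Then r² ≡ 17² = 289 (mod 21), and since 7 ∣ 21, also r² ≡ 2 (mod 7).

[⇐] This fails: take r = 3. Then 3² = 9 ≡ 2 (mod 7), yet 3 ≡ 3 (mod 21), not 17.

Not equivalent: only (⇒) holds.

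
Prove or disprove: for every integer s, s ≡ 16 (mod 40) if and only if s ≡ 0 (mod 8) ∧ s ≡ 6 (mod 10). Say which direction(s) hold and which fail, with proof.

Equivalent; both directions hold.

[⇒] Suppose s ≡ 16 (mod 40); write s = 40j + 16. Since 8 ∣ 40, reducing mod 8 gives s ≡ 16 ≡ 0 (mod 8); since 10 ∣ 40, reducing mod 10 gives s ≡ 16 ≡ 6 (mod 10).

[⇐] Conversely, if s ≡ 0 (mod 8) and s ≡ 6 (mod 10), then by the Chinese remainder theorem s ≡ 16 (mod 40). This is exactly s ≡ 16 (mod 40).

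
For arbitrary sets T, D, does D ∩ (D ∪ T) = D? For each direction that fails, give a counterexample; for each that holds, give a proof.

Forward inclusion. Let x ∈ D ∩ (D ∪ T). Then either x ∈ D and x ∉ T; or x ∈ T ∩ D. In each case x ∈ D, so D ∩ (D ∪ T) ⊆ D.

Reverse inclusion. Let x ∈ D. Then either x ∈ D and x ∉ T; or x ∈ T ∩ D. In each case x ∈ D ∩ (D ∪ T), so D ⊆ D ∩ (D ∪ T).

Both inclusions hold; the sets are equal.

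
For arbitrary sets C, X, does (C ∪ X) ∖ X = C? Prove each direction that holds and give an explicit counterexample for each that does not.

(⊆) Let x ∈ (C ∪ X) ∖ X. Then x ∈ C and x ∉ X, from which x ∈ C.

(⊇) This inclusion fails. Take C = {1}, X = {1}; then 1 ∈ C but 1 ∉ (C ∪ X) ∖ X.

Only the forward inclusion holds.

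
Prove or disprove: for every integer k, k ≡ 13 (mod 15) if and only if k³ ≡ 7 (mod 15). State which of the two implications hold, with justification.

(→) Suppose k ≡ 13 (mod 15). Write k = 15j + 13. Then (15j + 13)³ = 3375j³ + 8775j² + 7605j + 2197 = 15(225j³ + 585j² + 507j + 146) + 7, so k³ ≡ 7 (mod 15).

(←) Conversely, suppose k³ ≡ 7 (mod 15). The only residue r in {0, …, 14} with r³ ≡ 7 (mod 15) is r = 13, so k ≡ 13 (mod 15).

Both implications hold.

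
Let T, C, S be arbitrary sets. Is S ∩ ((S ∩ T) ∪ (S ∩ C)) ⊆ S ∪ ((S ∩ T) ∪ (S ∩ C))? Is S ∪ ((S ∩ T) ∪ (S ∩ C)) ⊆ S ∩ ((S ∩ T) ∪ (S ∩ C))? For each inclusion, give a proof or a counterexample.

(⊆) Let x ∈ S ∩ ((S ∩ T) ∪ (S ∩ C)). Then either x ∈ T ∩ S and x ∉ C; or x ∈ C ∩ S and x ∉ T; or x ∈ T ∩ C ∩ S. In each case x ∈ S ∪ ((S ∩ T) ∪ (S ∩ C)), so S ∩ ((S ∩ T) ∪ (S ∩ C)) ⊆ S ∪ ((S ∩ T) ∪ (S ∩ C)).

(⊇) This inclusion fails. Take T = ∅, C = ∅, S = {1}; then 1 ∈ S ∪ ((S ∩ T) ∪ (S ∩ C)) but 1 ∉ S ∩ ((S ∩ T) ∪ (S ∩ C)).

(⊆) holds; (⊇) fails.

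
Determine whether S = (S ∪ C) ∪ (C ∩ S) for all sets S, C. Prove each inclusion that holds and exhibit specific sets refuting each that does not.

Forward inclusion. Let x ∈ S. Then either x ∈ S and x ∉ C; or x ∈ S ∩ C. In each case x ∈ (S ∪ C) ∪ (C ∩ S), so S ⊆ (S ∪ C) ∪ (C ∩ S).

Reverse inclusion. This inclusion fails. Take S = ∅, C = {1}; then 1 ∈ (S ∪ C) ∪ (C ∩ S) but 1 ∉ S.

(⊆) holds; (⊇) fails.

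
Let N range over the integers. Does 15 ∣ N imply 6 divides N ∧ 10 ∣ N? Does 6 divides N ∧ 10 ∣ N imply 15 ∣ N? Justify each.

The forward direction fails; the converse holds.

(⇒) This fails: take N = 15. Certainly 15 ∣ 15, but 6 ∤ 15.

(⇐) Suppose 6 ∣ N and 10 ∣ N. Any common multiple of 6 and 10 is a multiple of their lcm; here lcm(6, 10) = 6·10/gcd(6, 10) = 60/2 = 30, so 30 ∣ N. Since 15 ∣ 30, it follows that 15 ∣ N.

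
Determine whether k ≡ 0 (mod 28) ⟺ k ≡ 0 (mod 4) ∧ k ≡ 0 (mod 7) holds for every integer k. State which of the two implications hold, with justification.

Equivalent; both directions hold.

(→) Suppose k ≡ 0 (mod 28); write k = 28j + 0. Since 4 ∣ 28, reducing mod 4 gives k ≡ 0 (mod 4); since 7 ∣ 28, reducing mod 7 gives k ≡ 0 (mod 7).

(←) Conversely, if k ≡ 0 (mod 4) and k ≡ 0 (mod 7), then by the Chinese remainder theorem k ≡ 0 (mod 28). This is exactly k ≡ 0 (mod 28).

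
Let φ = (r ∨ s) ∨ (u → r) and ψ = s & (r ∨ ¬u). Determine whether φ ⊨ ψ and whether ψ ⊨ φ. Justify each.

(→) This fails. Under s = F, u = F, r = F, the left side is true but the right side is false.

(←) Assume the antecedent. If s is true, (r ∨ s) ∨ (u → r) reduces to true regardless of the other variables. If s is false, the antecedent cannot hold. Either way (r ∨ s) ∨ (u → r) holds.

The forward direction fails; the converse holds.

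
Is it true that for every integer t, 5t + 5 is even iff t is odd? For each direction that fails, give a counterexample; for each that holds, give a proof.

(⟹) Suppose 5t + 5 is even. Since 5 is odd, 5t and t have the same parity, so 5t + 5 ≡ t + 5 (mod 2). As 5 is odd, 5t + 5 is even exactly when t is odd. Thus t is odd.

(⟸) Conversely, suppose t is odd; write t = 2j + 1. Then 5t + 5 = 5·(2j + 1) + 5 = 2·5j + 10, which is even.

The biconditional holds.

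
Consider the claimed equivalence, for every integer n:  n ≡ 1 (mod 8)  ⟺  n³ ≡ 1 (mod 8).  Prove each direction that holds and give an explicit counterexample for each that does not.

The biconditional holds.

(⟹) Suppose n ≡ 1 (mod 8). Write n = 8j + 1. Then (8j + 1)³ = 512j³ + 192j² + 24j + 1 = 8(64j³ + 24j² + 3j) + 1, so n³ ≡ 1 (mod 8).

(⟸) For the converse, argue contrapositively. If n ≢ 1 (mod 8), then n is congruent to one of 0, 2, 3, 4, 5, 6, 7 modulo 8, and these give n³ ≡ 0, 0, 3, 0, 5, 0, 7 respectively — never 1.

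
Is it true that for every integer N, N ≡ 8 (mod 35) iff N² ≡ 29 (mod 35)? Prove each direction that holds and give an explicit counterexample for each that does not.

Only the forward direction holds.

(⇒) Suppose N ≡ 8 (mod 35). Write N = 35j + 8. Then (35j + 8)² = 1225j² + 560j + 64 = 35(35j² + 16j + 1) + 29, so N² ≡ 29 (mod 35).

(⇐) This fails: take N = 13. Then 13² = 169 ≡ 29 (mod 35), yet 13 ≡ 13 (mod 35), not 8.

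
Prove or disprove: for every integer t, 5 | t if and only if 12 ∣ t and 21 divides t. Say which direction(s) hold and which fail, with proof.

(⇒) This fails: take t = 5. Certainly 5 ∣ 5, but 12 ∤ 5.

(⇐) This fails: take t = 84. Both 12 ∣ 84 and 21 ∣ 84, yet 84 is not a multiple of 5 (since 84 = 16·5 + 4), so 5 ∤ 84.

(⇒) fails and (⇐) fails.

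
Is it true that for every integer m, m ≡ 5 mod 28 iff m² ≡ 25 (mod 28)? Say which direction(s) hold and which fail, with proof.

Not equivalent: only (⇒) holds.

(→) Suppose m ≡ 5 mod 28. Write m = 28j + 5. Then (28j + 5)² = 784j² + 280j + 25 = 28(28j² + 10j) + 25, so m² ≡ 25 (mod 28).

(←) This fails: take m = 9. Then 9² = 81 ≡ 25 (mod 28), yet 9 ≡ 9 (mod 28), not 5.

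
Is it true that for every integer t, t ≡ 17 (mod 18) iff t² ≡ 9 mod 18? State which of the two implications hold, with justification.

Both directions fail.

(→) This fails: take t = 17. Then 17 ≡ 17 (mod 18), but 17² = 289 ≡ 1 (mod 18), not 9.

(←) This fails: take t = 3. Then 3² = 9 ≡ 9 (mod 18), yet 3 ≡ 3 (mod 18), not 17.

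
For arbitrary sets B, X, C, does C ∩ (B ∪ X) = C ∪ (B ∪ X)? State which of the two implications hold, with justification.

(⟸) This inclusion fails. Take B = {1}, X = ∅, C = ∅; then 1 ∈ C ∪ (B ∪ X) but 1 ∉ C ∩ (B ∪ X).

(⟹) Let x ∈ C ∩ (B ∪ X). Then either x ∈ B ∩ C and x ∉ X; or x ∈ X ∩ C and x ∉ B; or x ∈ B ∩ X ∩ C. In each case x ∈ C ∪ (B ∪ X), so C ∩ (B ∪ X) ⊆ C ∪ (B ∪ X).

The sets are not equal: only the forward inclusion holds.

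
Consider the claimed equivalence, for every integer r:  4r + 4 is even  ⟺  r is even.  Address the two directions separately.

Forward direction. This fails: take r = 3. Then 4r + 4 = 16, which is even, yet r = 3 is odd, not even.

Converse. Suppose r is even. Since 4 is even, 4r is even for every r, so 4r + 4 has the same parity as 4, which is even. Hence 4r + 4 is even.

Only the reverse direction holds.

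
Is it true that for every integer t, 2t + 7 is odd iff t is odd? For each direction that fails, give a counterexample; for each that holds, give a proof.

(⇒) fails; (⇐) holds.

Forward direction. This fails: take t = 4. Then 2t + 7 = 15, which is odd, yet t = 4 is even, not odd.

Converse. Suppose t is odd. Since 2 is even, 2t is even for every t, so 2t + 7 has the same parity as 7, which is odd. Hence 2t + 7 is odd.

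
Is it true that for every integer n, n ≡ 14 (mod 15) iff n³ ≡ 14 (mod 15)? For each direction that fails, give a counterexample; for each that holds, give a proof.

Forward direction. Suppose n ≡ 14 (mod 15). Write n = 15j + 14. Then (15j + 14)³ = 3375j³ + 9450j² + 8820j + 2744 = 15(225j³ + 630j² + 588j + 182) + 14, so n³ ≡ 14 (mod 15).

Converse. Suppose n³ ≡ 14 (mod 15). The only residue r in {0, …, 14} with r³ ≡ 14 (mod 15) is r = 14, so n ≡ 14 (mod 15).

Both implications hold.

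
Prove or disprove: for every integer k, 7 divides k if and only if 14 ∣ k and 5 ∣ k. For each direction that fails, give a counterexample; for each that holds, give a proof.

(⇒) fails; (⇐) holds.

(→) This fails: take k = 7. Certainly 7 ∣ 7, but 14 ∤ 7.

(←) Suppose 14 ∣ k and 5 ∣ k. Any common multiple of 14 and 5 is a multiple of their lcm; here gcd(14, 5) = 1, so lcm(14, 5) = 14·5 = 70, so 70 ∣ k. Since 7 ∣ 70, it follows that 7 ∣ k.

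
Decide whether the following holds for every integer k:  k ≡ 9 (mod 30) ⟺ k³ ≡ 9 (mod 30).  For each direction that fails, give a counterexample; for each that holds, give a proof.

The biconditional holds.

[⇒] Suppose k ≡ 9 (mod 30). Write k = 30j + 9. Then (30j + 9)³ = 27000j³ + 24300j² + 7290j + 729 = 30(900j³ + 810j² + 243j + 24) + 9, so k³ ≡ 9 (mod 30).

[⇐] Conversely, suppose k³ ≡ 9 (mod 30). The only residue r in {0, …, 29} with r³ ≡ 9 (mod 30) is r = 9, so k ≡ 9 (mod 30).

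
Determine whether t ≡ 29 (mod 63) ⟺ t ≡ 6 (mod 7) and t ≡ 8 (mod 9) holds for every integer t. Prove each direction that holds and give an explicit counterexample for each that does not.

(→) This fails: t = 29 gives 29 ≡ 29 (mod 63) but 29 ≡ 1 (mod 7), so the conjunction on the right does not hold.

(←) This fails: t = 62 satisfies both congruences on the right (62 ≡ 6 mod 7 and 62 ≡ 8 mod 9) yet 62 ≡ 62 (mod 63), not 29.

Neither direction holds.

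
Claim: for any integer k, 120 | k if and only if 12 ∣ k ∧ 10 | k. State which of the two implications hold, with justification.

(⟹) If 120 ∣ k, write k = 120q. Since 120 = 10·12, k = 12·(10q), so 12 ∣ k; and since 120 = 12·10, k = 10·(12q), so 10 ∣ k.

(⟸) This fails: take k = 60. Both 12 ∣ 60 and 10 ∣ 60, yet 60 is not a multiple of 120 (since 60 = 0·120 + 60), so 120 ∤ 60.

Only the forward implication holds.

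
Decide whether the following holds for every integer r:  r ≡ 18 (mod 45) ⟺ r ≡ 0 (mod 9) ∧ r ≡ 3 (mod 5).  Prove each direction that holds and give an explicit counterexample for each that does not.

Converse. If r ≡ 0 (mod 9) and r ≡ 3 (mod 5), then by the Chinese remainder theorem r ≡ 18 (mod 45). This is exactly r ≡ 18 (mod 45).

Forward direction. Suppose r ≡ 18 (mod 45); write r = 45j + 18. Since 9 ∣ 45, reducing mod 9 gives r ≡ 18 ≡ 0 (mod 9); since 5 ∣ 45, reducing mod 5 gives r ≡ 18 ≡ 3 (mod 5).

Equivalent; both directions hold.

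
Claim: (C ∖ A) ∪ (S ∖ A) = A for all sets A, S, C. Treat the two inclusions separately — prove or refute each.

(⟹) This inclusion fails. Take A = ∅, S = {1}, C = ∅; then 1 ∈ (C ∖ A) ∪ (S ∖ A) but 1 ∉ A.

(⟸) This inclusion fails. Take A = {1}, S = ∅, C = ∅; then 1 ∈ A but 1 ∉ (C ∖ A) ∪ (S ∖ A).

Neither inclusion holds.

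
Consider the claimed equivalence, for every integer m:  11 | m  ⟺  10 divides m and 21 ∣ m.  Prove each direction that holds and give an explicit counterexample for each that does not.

Neither implication holds.

(⟹) This fails: take m = 11. Certainly 11 ∣ 11, but 10 ∤ 11.

(⟸) This fails: take m = 210. Both 10 ∣ 210 and 21 ∣ 210, yet 210 is not a multiple of 11 (since 210 = 19·11 + 1), so 11 ∤ 210.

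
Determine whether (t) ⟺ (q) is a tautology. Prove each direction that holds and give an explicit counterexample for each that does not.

Forward direction. This fails. Under t = T, q = F, the left side is true but the right side is false.

Converse. This fails. Under t = F, q = T, the left side is false but the right side is true.

Both directions fail.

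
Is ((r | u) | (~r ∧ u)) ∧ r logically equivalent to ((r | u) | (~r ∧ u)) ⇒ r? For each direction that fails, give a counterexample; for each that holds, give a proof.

(⟸) This fails. Under u = F, r = F, the left side is false but the right side is true.

(⟹) Assume the antecedent. If u is true, the antecedent forces (u = T, r = T), and ((r | u) | (~r ∧ u)) ⇒ r holds there. If u is false, ((r | u) | (~r ∧ u)) ⇒ r reduces to true regardless of the other variables. Either way ((r | u) | (~r ∧ u)) ⇒ r holds.

Only the forward implication holds.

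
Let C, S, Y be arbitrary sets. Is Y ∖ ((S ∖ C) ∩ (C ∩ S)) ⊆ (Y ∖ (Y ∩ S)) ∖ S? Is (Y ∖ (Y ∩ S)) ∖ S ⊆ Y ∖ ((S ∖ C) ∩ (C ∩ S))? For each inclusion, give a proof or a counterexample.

Only the reverse inclusion holds.

Forward inclusion. This inclusion fails. Take C = ∅, S = {1}, Y = {1}; then 1 ∈ Y ∖ ((S ∖ C) ∩ (C ∩ S)) but 1 ∉ (Y ∖ (Y ∩ S)) ∖ S.

Reverse inclusion. Let x ∈ (Y ∖ (Y ∩ S)) ∖ S. Then either x ∈ Y and x ∉ C, S; or x ∈ C ∩ Y and x ∉ S. In each case x ∈ Y ∖ ((S ∖ C) ∩ (C ∩ S)), so (Y ∖ (Y ∩ S)) ∖ S ⊆ Y ∖ ((S ∖ C) ∩ (C ∩ S)).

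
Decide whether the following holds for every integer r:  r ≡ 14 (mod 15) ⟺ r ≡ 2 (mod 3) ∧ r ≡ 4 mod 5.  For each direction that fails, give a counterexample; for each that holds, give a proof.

Forward direction. Suppose r ≡ 14 (mod 15); write r = 15j + 14. Since 3 ∣ 15, reducing mod 3 gives r ≡ 14 ≡ 2 (mod 3); since 5 ∣ 15, reducing mod 5 gives r ≡ 14 ≡ 4 (mod 5).

Converse. If r ≡ 2 (mod 3) and r ≡ 4 (mod 5), then by the Chinese remainder theorem r ≡ 14 (mod 15). This is exactly r ≡ 14 (mod 15).

Both directions hold.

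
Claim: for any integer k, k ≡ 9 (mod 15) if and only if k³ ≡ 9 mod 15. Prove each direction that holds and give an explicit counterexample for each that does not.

Forward direction. Suppose k ≡ 9 (mod 15). Write k = 15j + 9. Then (15j + 9)³ = 3375j³ + 6075j² + 3645j + 729 = 15(225j³ + 405j² + 243j + 48) + 9, so k³ ≡ 9 (mod 15).

Converse. Suppose k³ ≡ 9 (mod 15). The only residue r in {0, …, 14} with r³ ≡ 9 (mod 15) is r = 9, so k ≡ 9 (mod 15).

Equivalent; both directions hold.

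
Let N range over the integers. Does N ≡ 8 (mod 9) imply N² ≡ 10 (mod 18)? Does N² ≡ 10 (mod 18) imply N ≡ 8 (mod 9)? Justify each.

Neither implication holds.

[⇒] This fails: take N = 17. Then 17 ≡ 8 (mod 9), but 17² = 289 ≡ 1 (mod 18), not 10.

[⇐] This fails: take N = 10. Then 10² = 100 ≡ 10 (mod 18), yet 10 ≡ 1 (mod 9), not 8.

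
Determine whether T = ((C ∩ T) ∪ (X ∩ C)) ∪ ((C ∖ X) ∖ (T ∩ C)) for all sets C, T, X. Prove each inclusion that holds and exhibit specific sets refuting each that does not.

(⊆) fails and (⊇) fails.

(⊆) This inclusion fails. Take C = ∅, T = {1}, X = ∅; then 1 ∈ T but 1 ∉ ((C ∩ T) ∪ (X ∩ C)) ∪ ((C ∖ X) ∖ (T ∩ C)).

(⊇) This inclusion fails. Take C = {1}, T = ∅, X = ∅; then 1 ∈ ((C ∩ T) ∪ (X ∩ C)) ∪ ((C ∖ X) ∖ (T ∩ C)) but 1 ∉ T.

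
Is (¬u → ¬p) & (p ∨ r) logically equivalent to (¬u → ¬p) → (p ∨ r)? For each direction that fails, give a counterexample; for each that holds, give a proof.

Only the forward direction holds.

Forward direction. Assume the antecedent. If r is true, (¬u → ¬p) → (p ∨ r) reduces to true regardless of the other variables. If r is false, the antecedent forces (r = F, p = T, u = T), and (¬u → ¬p) → (p ∨ r) holds there. Either way (¬u → ¬p) → (p ∨ r) holds.

Converse. This fails. Under r = F, p = T, u = F, the left side is false but the right side is true.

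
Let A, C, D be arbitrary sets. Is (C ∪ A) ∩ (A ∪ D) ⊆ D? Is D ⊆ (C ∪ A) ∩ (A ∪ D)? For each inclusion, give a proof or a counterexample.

(⊆) This inclusion fails. Take A = {1}, C = ∅, D = ∅; then 1 ∈ (C ∪ A) ∩ (A ∪ D) but 1 ∉ D.

(⊇) This inclusion fails. Take A = ∅, C = ∅, D = {1}; then 1 ∈ D but 1 ∉ (C ∪ A) ∩ (A ∪ D).

(⊆) fails and (⊇) fails.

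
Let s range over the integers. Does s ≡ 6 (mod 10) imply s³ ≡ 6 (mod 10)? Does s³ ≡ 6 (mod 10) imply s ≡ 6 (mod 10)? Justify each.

(→) Suppose s ≡ 6 (mod 10). Write s = 10j + 6. Then (10j + 6)³ = 1000j³ + 1800j² + 1080j + 216 = 10(100j³ + 180j² + 108j + 21) + 6, so s³ ≡ 6 (mod 10).

(←) For the converse, argue contrapositively. If s ≢ 6 (mod 10), then s is congruent to one of 0, 1, 2, 3, 4, 5, 7, 8, 9 modulo 10, and these give s³ ≡ 0, 1, 8, 7, 4, 5, 3, 2, 9 respectively — never 6.

Both implications hold.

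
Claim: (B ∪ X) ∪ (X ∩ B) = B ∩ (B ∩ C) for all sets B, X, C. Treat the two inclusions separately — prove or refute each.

Only the reverse inclusion holds.

(⊆) This inclusion fails. Take B = {1}, X = ∅, C = ∅; then 1 ∈ (B ∪ X) ∪ (X ∩ B) but 1 ∉ B ∩ (B ∩ C).

(⊇) Let x ∈ B ∩ (B ∩ C). Then either x ∈ B ∩ C and x ∉ X; or x ∈ B ∩ X ∩ C. In each case x ∈ (B ∪ X) ∪ (X ∩ B), so B ∩ (B ∩ C) ⊆ (B ∪ X) ∪ (X ∩ B).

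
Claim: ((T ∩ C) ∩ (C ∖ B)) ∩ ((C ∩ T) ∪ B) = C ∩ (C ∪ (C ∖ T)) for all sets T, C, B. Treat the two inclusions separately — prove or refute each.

(⟹) Let x ∈ ((T ∩ C) ∩ (C ∖ B)) ∩ ((C ∩ T) ∪ B). Then x ∈ T ∩ C and x ∉ B, from which x ∈ C ∩ (C ∪ (C ∖ T)).

(⟸) This inclusion fails. Take T = ∅, C = {1}, B = ∅; then 1 ∈ C ∩ (C ∪ (C ∖ T)) but 1 ∉ ((T ∩ C) ∩ (C ∖ B)) ∩ ((C ∩ T) ∪ B).

The sets are not equal: only the forward inclusion holds.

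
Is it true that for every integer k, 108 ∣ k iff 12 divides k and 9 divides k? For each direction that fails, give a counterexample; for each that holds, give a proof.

(⇒) holds; (⇐) fails.

[⇒] If 108 ∣ k, write k = 108q. Since 108 = 9·12, k = 12·(9q), so 12 ∣ k; and since 108 = 12·9, k = 9·(12q), so 9 ∣ k.

[⇐] This fails: take k = 36. Both 12 ∣ 36 and 9 ∣ 36, yet 36 is not a multiple of 108 (since 36 = 0·108 + 36), so 108 ∤ 36.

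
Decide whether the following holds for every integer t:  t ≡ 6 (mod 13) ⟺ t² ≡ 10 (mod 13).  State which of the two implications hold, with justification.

Not equivalent: only (⇒) holds.

(⇒) Suppose t ≡ 6 (mod 13). Write t = 13j + 6. Then (13j + 6)² = 169j² + 156j + 36 = 13(13j² + 12j + 2) + 10, so t² ≡ 10 (mod 13).

(⇐) This fails: take t = 7. Then 7² = 49 ≡ 10 (mod 13), yet 7 ≡ 7 (mod 13), not 6.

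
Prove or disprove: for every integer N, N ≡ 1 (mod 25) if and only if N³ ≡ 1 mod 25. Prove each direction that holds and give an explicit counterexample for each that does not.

Forward direction. Suppose N ≡ 1 (mod 25). Write N = 25j + 1. Then (25j + 1)³ = 15625j³ + 1875j² + 75j + 1 = 25(625j³ + 75j² + 3j) + 1, so N³ ≡ 1 (mod 25).

Converse. Suppose N³ ≡ 1 (mod 25). The only residue r in {0, …, 24} with r³ ≡ 1 (mod 25) is r = 1, so N ≡ 1 (mod 25).

Both directions hold; the statement is true.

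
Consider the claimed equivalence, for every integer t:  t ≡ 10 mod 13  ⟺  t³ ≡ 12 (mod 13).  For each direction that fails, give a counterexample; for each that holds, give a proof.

(→) Suppose t ≡ 10 mod 13. Write t = 13j + 10. Then (13j + 10)³ = 2197j³ + 5070j² + 3900j + 1000 = 13(169j³ + 390j² + 300j + 76) + 12, so t³ ≡ 12 (mod 13).

(←) This fails: take t = 4. Then 4³ = 64 ≡ 12 (mod 13), yet 4 ≡ 4 (mod 13), not 10.

(⇒) holds; (⇐) fails.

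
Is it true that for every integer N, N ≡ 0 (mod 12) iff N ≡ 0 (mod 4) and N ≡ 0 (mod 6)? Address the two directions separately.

(→) Suppose N ≡ 0 (mod 12); write N = 12j + 0. Since 4 ∣ 12, reducing mod 4 gives N ≡ 0 (mod 4); since 6 ∣ 12, reducing mod 6 gives N ≡ 0 (mod 6).

(←) Conversely, if N ≡ 0 (mod 4) and N ≡ 0 (mod 6), then by the Chinese remainder theorem N ≡ 0 (mod 12). This is exactly N ≡ 0 (mod 12).

Both directions hold; the statement is true.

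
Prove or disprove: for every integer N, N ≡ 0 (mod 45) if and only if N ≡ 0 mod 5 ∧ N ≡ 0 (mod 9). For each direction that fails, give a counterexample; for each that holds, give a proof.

Both implications hold.

Forward direction. Suppose N ≡ 0 (mod 45); write N = 45j + 0. Since 5 ∣ 45, reducing mod 5 gives N ≡ 0 (mod 5); since 9 ∣ 45, reducing mod 9 gives N ≡ 0 (mod 9).

Converse. If N ≡ 0 (mod 5) and N ≡ 0 (mod 9), then by the Chinese remainder theorem N ≡ 0 (mod 45). This is exactly N ≡ 0 (mod 45).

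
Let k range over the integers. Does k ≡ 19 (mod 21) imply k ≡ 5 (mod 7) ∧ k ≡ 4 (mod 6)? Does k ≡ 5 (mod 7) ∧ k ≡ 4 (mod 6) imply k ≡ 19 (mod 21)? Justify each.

[⇒] This fails: k = 19 gives 19 ≡ 19 (mod 21) but 19 ≡ 1 (mod 6), so the conjunction on the right does not hold.

[⇐] Conversely, if k ≡ 5 (mod 7) and k ≡ 4 (mod 6), then by the Chinese remainder theorem k ≡ 40 (mod 42). Since 40 ≡ 19 (mod 21) and 21 ∣ 42, we get k ≡ 19 (mod 21).

Only the reverse direction holds.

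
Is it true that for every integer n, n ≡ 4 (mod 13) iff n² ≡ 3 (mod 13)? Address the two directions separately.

(→) Suppose n ≡ 4 (mod 13). Write n = 13j + 4. Then (13j + 4)² = 169j² + 104j + 16 = 13(13j² + 8j + 1) + 3, so n² ≡ 3 (mod 13).

(←) This fails: take n = 9. Then 9² = 81 ≡ 3 (mod 13), yet 9 ≡ 9 (mod 13), not 4.

Not equivalent: only (⇒) holds.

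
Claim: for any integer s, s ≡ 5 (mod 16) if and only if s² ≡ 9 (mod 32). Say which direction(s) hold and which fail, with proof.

Forward direction. This fails: take s = 5. Then 5 ≡ 5 (mod 16), but 5² = 25 ≡ 25 (mod 32), not 9.

Converse. This fails: take s = 3. Then 3² = 9 ≡ 9 (mod 32), yet 3 ≡ 3 (mod 16), not 5.

Both directions fail.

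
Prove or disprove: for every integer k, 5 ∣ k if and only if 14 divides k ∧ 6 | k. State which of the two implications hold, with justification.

Neither direction holds.

[⇒] This fails: take k = 5. Certainly 5 ∣ 5, but 14 ∤ 5.

[⇐] This fails: take k = 42. Both 14 ∣ 42 and 6 ∣ 42, yet 42 is not a multiple of 5 (since 42 = 8·5 + 2), so 5 ∤ 42.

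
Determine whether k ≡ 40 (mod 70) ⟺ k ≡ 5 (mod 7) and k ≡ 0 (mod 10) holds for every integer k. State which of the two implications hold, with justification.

Both implications hold.

(⟹) Suppose k ≡ 40 (mod 70); write k = 70j + 40. Since 7 ∣ 70, reducing mod 7 gives k ≡ 40 ≡ 5 (mod 7); since 10 ∣ 70, reducing mod 10 gives k ≡ 40 ≡ 0 (mod 10).

(⟸) Conversely, if k ≡ 5 (mod 7) and k ≡ 0 (mod 10), then by the Chinese remainder theorem k ≡ 40 (mod 70). This is exactly k ≡ 40 (mod 70).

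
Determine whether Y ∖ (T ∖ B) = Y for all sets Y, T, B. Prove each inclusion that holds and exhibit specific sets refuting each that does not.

Reverse inclusion. This inclusion fails. Take Y = {1}, T = {1}, B = ∅; then 1 ∈ Y but 1 ∉ Y ∖ (T ∖ B).

Forward inclusion. Let x ∈ Y ∖ (T ∖ B). Then either x ∈ Y and x ∉ T, B; or x ∈ Y ∩ B and x ∉ T; or x ∈ Y ∩ T ∩ B. In each case x ∈ Y, so Y ∖ (T ∖ B) ⊆ Y.

The sets are not equal: only the forward inclusion holds.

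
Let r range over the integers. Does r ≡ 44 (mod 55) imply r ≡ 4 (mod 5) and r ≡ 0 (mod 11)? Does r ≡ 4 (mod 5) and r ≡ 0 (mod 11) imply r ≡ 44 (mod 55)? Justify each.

The biconditional holds.

(→) Suppose r ≡ 44 (mod 55); write r = 55j + 44. Since 5 ∣ 55, reducing mod 5 gives r ≡ 44 ≡ 4 (mod 5); since 11 ∣ 55, reducing mod 11 gives r ≡ 44 ≡ 0 (mod 11).

(←) Conversely, if r ≡ 4 (mod 5) and r ≡ 0 (mod 11), then by the Chinese remainder theorem r ≡ 44 (mod 55). This is exactly r ≡ 44 (mod 55).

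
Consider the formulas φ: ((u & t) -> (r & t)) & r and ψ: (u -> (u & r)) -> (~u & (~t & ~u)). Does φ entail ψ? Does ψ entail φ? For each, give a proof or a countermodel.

(→) This fails. Under u = T, r = T, t = F, the left side is true but the right side is false.

(←) This fails. Under u = F, r = F, t = F, the left side is false but the right side is true.

Neither direction holds.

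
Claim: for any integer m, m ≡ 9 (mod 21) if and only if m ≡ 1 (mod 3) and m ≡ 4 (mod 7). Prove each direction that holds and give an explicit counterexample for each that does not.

[⇒] This fails: m = 9 gives 9 ≡ 9 (mod 21) but 9 ≡ 0 (mod 3), so the conjunction on the right does not hold.

[⇐] This fails: m = 4 satisfies both congruences on the right (4 ≡ 1 mod 3 and 4 ≡ 4 mod 7) yet 4 ≡ 4 (mod 21), not 9.

(⇒) fails and (⇐) fails.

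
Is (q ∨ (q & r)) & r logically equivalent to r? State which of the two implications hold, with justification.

Forward direction. Assume the antecedent. If q is true, the antecedent forces (q = T, r = T), and r holds there. If q is false, the antecedent cannot hold. Either way r holds.

Converse. This fails. Under q = F, r = T, the left side is false but the right side is true.

Only the forward direction holds.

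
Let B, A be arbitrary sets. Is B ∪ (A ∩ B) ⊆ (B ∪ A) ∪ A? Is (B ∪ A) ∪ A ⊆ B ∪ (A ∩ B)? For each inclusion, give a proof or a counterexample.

(⊆) holds; (⊇) fails.

(⊇) This inclusion fails. Take B = ∅, A = {1}; then 1 ∈ (B ∪ A) ∪ A but 1 ∉ B ∪ (A ∩ B).

(⊆) Let x ∈ B ∪ (A ∩ B). Then either x ∈ B and x ∉ A; or x ∈ B ∩ A. In each case x ∈ (B ∪ A) ∪ A, so B ∪ (A ∩ B) ⊆ (B ∪ A) ∪ A.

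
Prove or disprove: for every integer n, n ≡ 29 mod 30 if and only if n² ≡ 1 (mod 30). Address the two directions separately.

Forward direction. Suppose n ≡ 29 mod 30. Write n = 30j + 29. Then (30j + 29)² = 900j² + 1740j + 841 = 30(30j² + 58j + 28) + 1, so n² ≡ 1 (mod 30).

Converse. This fails: take n = 1. Then 1² = 1 ≡ 1 (mod 30), yet 1 ≡ 1 (mod 30), not 29.

(⇒) holds; (⇐) fails.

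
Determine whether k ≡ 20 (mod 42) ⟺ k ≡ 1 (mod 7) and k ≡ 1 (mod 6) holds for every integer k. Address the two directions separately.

Forward direction. This fails: k = 20 gives 20 ≡ 20 (mod 42) but 20 ≡ 6 (mod 7), so the conjunction on the right does not hold.

Converse. This fails: k = 1 satisfies both congruences on the right (1 ≡ 1 mod 7 and 1 ≡ 1 mod 6) yet 1 ≡ 1 (mod 42), not 20.

(⇒) fails and (⇐) fails.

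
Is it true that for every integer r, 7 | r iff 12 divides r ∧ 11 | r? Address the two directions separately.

Both directions fail.

(→) This fails: take r = 7. Certainly 7 ∣ 7, but 12 ∤ 7.

(←) This fails: take r = 132. Both 12 ∣ 132 and 11 ∣ 132, yet 132 is not a multiple of 7 (since 132 = 18·7 + 6), so 7 ∤ 132.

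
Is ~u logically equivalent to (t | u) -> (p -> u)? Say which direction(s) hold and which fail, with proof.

Forward direction. This fails. Under u = F, t = T, p = T, the left side is true but the right side is false.

Converse. This fails. Under u = T, t = F, p = F, the left side is false but the right side is true.

Neither implication holds.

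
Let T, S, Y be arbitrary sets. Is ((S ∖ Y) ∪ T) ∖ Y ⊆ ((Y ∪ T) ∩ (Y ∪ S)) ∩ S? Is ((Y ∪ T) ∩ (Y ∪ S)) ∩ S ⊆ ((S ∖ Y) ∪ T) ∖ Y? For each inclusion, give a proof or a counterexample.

Forward inclusion. This inclusion fails. Take T = {1}, S = ∅, Y = ∅; then 1 ∈ ((S ∖ Y) ∪ T) ∖ Y but 1 ∉ ((Y ∪ T) ∩ (Y ∪ S)) ∩ S.

Reverse inclusion. This inclusion fails. Take T = ∅, S = {1}, Y = {1}; then 1 ∈ ((Y ∪ T) ∩ (Y ∪ S)) ∩ S but 1 ∉ ((S ∖ Y) ∪ T) ∖ Y.

Neither inclusion holds.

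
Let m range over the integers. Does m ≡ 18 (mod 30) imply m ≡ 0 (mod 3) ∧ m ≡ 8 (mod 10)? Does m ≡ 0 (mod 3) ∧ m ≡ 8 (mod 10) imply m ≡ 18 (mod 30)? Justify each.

(⇒) Suppose m ≡ 18 (mod 30); write m = 30j + 18. Since 3 ∣ 30, reducing mod 3 gives m ≡ 18 ≡ 0 (mod 3); since 10 ∣ 30, reducing mod 10 gives m ≡ 18 ≡ 8 (mod 10).

(⇐) Conversely, if m ≡ 0 (mod 3) and m ≡ 8 (mod 10), then by the Chinese remainder theorem m ≡ 18 (mod 30). This is exactly m ≡ 18 (mod 30).

The biconditional holds.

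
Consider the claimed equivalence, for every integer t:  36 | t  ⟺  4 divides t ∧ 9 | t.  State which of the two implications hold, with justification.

Equivalent; both directions hold.

(⟹) If 36 ∣ t, write t = 36q. Since 36 = 9·4, t = 4·(9q), so 4 ∣ t; and since 36 = 4·9, t = 9·(4q), so 9 ∣ t.

(⟸) Suppose 4 ∣ t and 9 ∣ t. Any common multiple of 4 and 9 is a multiple of their lcm; here gcd(4, 9) = 1, so lcm(4, 9) = 4·9 = 36, so 36 ∣ t.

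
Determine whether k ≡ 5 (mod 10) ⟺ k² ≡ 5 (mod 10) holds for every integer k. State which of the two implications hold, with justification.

(⟹) Suppose k ≡ 5 (mod 10). Write k = 10j + 5. Then (10j + 5)² = 100j² + 100j + 25 = 10(10j² + 10j + 2) + 5, so k² ≡ 5 (mod 10).

(⟸) For the converse, argue contrapositively. If k ≢ 5 (mod 10), then k is congruent to one of 0, 1, 2, 3, 4, 6, 7, 8, 9 modulo 10, and these give k² ≡ 0, 1, 4, 9, 6, 6, 9, 4, 1 respectively — never 5.

Equivalent; both directions hold.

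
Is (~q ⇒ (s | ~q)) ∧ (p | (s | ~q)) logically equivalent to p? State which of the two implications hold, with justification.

Converse. Assume the antecedent. If q is true, the antecedent forces (q = T, p = T, s = F) or (q = T, p = T, s = T), and the consequent holds there. If q is false, the consequent reduces to true regardless of the other variables. Either way the consequent holds.

Forward direction. This fails. Under q = F, p = F, s = F, the left side is true but the right side is false.

Only the converse holds.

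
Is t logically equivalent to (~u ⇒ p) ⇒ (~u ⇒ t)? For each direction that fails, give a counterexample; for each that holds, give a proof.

Forward direction. Assume the antecedent. If t is true, (~u ⇒ p) ⇒ (~u ⇒ t) reduces to true regardless of the other variables. If t is false, the antecedent cannot hold. Either way (~u ⇒ p) ⇒ (~u ⇒ t) holds.

Converse. This fails. Under t = F, p = F, u = F, the left side is false but the right side is true.

Only the forward implication holds.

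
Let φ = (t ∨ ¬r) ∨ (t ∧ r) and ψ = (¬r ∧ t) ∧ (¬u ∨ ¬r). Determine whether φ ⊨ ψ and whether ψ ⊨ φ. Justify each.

(⇒) fails; (⇐) holds.

[⇒] This fails. Under r = F, t = F, u = F, the left side is true but the right side is false.

[⇐] Assume the antecedent. If r is true, the antecedent cannot hold. If r is false, (t ∨ ¬r) ∨ (t ∧ r) reduces to true regardless of the other variables. Either way (t ∨ ¬r) ∨ (t ∧ r) holds.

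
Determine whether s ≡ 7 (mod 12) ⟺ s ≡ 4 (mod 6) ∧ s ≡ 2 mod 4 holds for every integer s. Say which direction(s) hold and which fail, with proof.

(→) This fails: s = 7 gives 7 ≡ 7 (mod 12) but 7 ≡ 1 (mod 6), so the conjunction on the right does not hold.

(←) This fails: s = 10 satisfies both congruences on the right (10 ≡ 4 mod 6 and 10 ≡ 2 mod 4) yet 10 ≡ 10 (mod 12), not 7.

Both directions fail.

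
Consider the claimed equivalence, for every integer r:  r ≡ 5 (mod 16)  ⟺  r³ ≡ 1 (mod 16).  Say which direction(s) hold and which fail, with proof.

Forward direction. This fails: take r = 5. Then 5 ≡ 5 (mod 16), but 5³ = 125 ≡ 13 (mod 16), not 1.

Converse. This fails: take r = 1. Then 1³ = 1 ≡ 1 (mod 16), yet 1 ≡ 1 (mod 16), not 5.

(⇒) fails and (⇐) fails.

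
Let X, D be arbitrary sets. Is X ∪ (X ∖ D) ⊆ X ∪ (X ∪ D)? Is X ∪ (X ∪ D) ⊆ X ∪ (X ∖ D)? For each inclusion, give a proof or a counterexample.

Forward inclusion. Let x ∈ X ∪ (X ∖ D). Then either x ∈ X and x ∉ D; or x ∈ X ∩ D. In each case x ∈ X ∪ (X ∪ D), so X ∪ (X ∖ D) ⊆ X ∪ (X ∪ D).

Reverse inclusion. This inclusion fails. Take X = ∅, D = {1}; then 1 ∈ X ∪ (X ∪ D) but 1 ∉ X ∪ (X ∖ D).

Only the forward inclusion holds.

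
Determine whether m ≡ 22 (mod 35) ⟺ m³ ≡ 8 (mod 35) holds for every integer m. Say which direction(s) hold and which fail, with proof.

(←) This fails: take m = 2. Then 2³ = 8 ≡ 8 (mod 35), yet 2 ≡ 2 (mod 35), not 22.

(→) Suppose m ≡ 22 (mod 35). Write m = 35j + 22. Then (35j + 22)³ = 42875j³ + 80850j² + 50820j + 10648 = 35(1225j³ + 2310j² + 1452j + 304) + 8, so m³ ≡ 8 (mod 35).

Only the forward implication holds.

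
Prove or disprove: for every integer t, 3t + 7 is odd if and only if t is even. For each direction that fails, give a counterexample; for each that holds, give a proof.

Both implications hold.

[⇒] Suppose 3t + 7 is odd. Since 3 is odd, 3t and t have the same parity, so 3t + 7 ≡ t + 7 (mod 2). As 7 is odd, 3t + 7 is odd exactly when t is even. Thus t is even.

[⇐] Conversely, suppose t is even; write t = 2j. Then 3t + 7 = 3·(2j) + 7 = 2·3j + 7, which is odd.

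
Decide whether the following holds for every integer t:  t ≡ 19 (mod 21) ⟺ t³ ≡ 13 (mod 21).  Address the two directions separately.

(→) Suppose t ≡ 19 (mod 21). Write t = 21j + 19. Then (21j + 19)³ = 9261j³ + 25137j² + 22743j + 6859 = 21(441j³ + 1197j² + 1083j + 326) + 13, so t³ ≡ 13 (mod 21).

(←) This fails: take t = 10. Then 10³ = 1000 ≡ 13 (mod 21), yet 10 ≡ 10 (mod 21), not 19.

Only the forward implication holds.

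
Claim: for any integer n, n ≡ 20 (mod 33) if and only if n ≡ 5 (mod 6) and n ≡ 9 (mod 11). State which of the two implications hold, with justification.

[⇒] This fails: n = 20 gives 20 ≡ 20 (mod 33) but 20 ≡ 2 (mod 6), so the conjunction on the right does not hold.

[⇐] Conversely, if n ≡ 5 (mod 6) and n ≡ 9 (mod 11), then by the Chinese remainder theorem n ≡ 53 (mod 66). Since 53 ≡ 20 (mod 33) and 33 ∣ 66, we get n ≡ 20 (mod 33).

(⇒) fails; (⇐) holds.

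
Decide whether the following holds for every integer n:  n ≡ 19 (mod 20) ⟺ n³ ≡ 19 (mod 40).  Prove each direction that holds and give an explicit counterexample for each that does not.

(⇒) fails; (⇐) holds.

(⇒) This fails: take n = 39. Then 39 ≡ 19 (mod 20), but 39³ = 59319 ≡ 39 (mod 40), not 19.

(⇐) Conversely, the residues r modulo 40 with r³ ≡ 19 (mod 40) are exactly {19}, and each is ≡ 19 (mod 20).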